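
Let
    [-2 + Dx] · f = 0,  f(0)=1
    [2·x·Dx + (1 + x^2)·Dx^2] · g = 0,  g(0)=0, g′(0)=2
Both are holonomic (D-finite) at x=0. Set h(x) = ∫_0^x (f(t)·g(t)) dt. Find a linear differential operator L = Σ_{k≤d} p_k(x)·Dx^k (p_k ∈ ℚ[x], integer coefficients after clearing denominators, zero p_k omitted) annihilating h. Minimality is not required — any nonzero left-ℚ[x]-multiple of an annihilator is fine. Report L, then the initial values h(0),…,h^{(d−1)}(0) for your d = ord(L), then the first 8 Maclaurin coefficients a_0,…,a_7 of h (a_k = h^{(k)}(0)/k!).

f: a_k = 1, 2, 2, 4/3, 2/3, 4/15, 4/45, 8/315, …
g: a_k = 0, 2, 0, -2/3, 0, 2/5, 0, -2/7, …
Product ⇒ symmetric product L₀, ord ≤ 2.
∫: right-multiply L₀ by Dx.
L = (4 - 4·x + 4·x^2)·Dx + (-4 + 2·x - 4·x^2)·Dx^2 + (1 + x^2)·Dx^3  (order 3).
h: a_k = 0, 0, 1, 4/3, 5/6, 4/15, 1/15, 4/63, …
ICs: h(0) = 0, h′(0) = 0, h′′(0) = 2.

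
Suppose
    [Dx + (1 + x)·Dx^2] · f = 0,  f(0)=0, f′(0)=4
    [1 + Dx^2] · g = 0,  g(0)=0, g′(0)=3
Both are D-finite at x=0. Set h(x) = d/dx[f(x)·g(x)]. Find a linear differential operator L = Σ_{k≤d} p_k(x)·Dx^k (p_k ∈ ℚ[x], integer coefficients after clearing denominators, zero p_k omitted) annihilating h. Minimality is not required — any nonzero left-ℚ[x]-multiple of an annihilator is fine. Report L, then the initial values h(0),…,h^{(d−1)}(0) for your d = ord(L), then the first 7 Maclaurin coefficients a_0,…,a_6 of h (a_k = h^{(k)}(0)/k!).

L = (-25 - 44·x - 42·x^2 + 12·x^3 + 43·x^4 + 24·x^5 + 4·x^6) + (-24 - 32·x + 20·x^2 + 60·x^3 + 40·x^4 + 8·x^5)·Dx + (-28 - 44·x - 14·x^2 + 72·x^3 + 98·x^4 + 48·x^5 + 8·x^6)·Dx^2 + (-24 - 32·x + 20·x^2 + 60·x^3 + 40·x^4 + 8·x^5)·Dx^3 + (-3 + 28·x^2 + 60·x^3 + 55·x^4 + 24·x^5 + 4·x^6)·Dx^4  (order 4).
h: a_k = 0, 24, -18, 8, -10, 11, -217/20, …
ICs: h(0) = 0, h′(0) = 24, h′′(0) = -36, h′′′(0) = 48.

f: a_k = 0, 4, -2, 4/3, -1, 4/5, -2/3, …
g: a_k = 0, 3, 0, -1/2, 0, 1/40, 0, …
Sym-product of L_f,L_g gives L₀ (≤ ord 4).
h=h₀': d/dx-closure on L₀ ⇒ L.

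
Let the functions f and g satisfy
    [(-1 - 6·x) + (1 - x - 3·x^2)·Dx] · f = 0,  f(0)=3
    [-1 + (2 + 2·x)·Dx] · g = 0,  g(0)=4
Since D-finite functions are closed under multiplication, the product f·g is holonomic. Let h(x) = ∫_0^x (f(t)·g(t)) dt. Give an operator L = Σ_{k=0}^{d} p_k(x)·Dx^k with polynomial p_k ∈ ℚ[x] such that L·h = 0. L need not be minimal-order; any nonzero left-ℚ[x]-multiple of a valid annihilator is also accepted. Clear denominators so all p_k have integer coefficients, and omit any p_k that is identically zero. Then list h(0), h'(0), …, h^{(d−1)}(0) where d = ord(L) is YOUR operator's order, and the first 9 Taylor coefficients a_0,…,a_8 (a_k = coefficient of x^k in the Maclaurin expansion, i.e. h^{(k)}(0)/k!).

f: a_k = 3, 3, 12, 21, 57, 120, 291, 651, 1524, …
g: a_k = 4, 2, -1/2, 1/4, -5/32, 7/64, -21/256, 33/512, -429/8192, …
L₀ := L_f ⊗_s L_g (sym. prod.), ord ≤ 1.
∫: right-multiply L₀ by Dx.
L = (3 + 13·x + 9·x^2)·Dx + (-2 + 8·x^2 + 6·x^3)·Dx^2  (order 2).
h: a_k = 0, 12, 9, 35/2, 429/16, 8457/160, 12509/128, 353013/1792, 1606773/4096, …
ICs: h(0) = 0, h′(0) = 12.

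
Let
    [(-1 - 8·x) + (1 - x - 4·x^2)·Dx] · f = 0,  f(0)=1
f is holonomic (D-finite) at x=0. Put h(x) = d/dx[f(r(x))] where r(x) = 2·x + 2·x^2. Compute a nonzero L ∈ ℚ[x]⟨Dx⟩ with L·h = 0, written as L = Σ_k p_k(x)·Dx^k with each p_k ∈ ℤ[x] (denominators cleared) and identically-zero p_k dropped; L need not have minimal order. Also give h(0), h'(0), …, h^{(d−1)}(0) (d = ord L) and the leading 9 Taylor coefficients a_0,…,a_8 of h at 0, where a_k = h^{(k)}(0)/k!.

L = (22 + 204·x + 1260·x^2 + 4672·x^3 + 8736·x^4 + 7680·x^5 + 2560·x^6) + (-1 - 16·x + 6·x^2 + 420·x^3 + 1520·x^4 + 2400·x^5 + 1792·x^6 + 512·x^7)·Dx  (order 1).
h: a_k = 2, 44, 336, 2800, 20760, 149040, 1040256, 7107200, 47817504, …
ICs: h(0) = 2.

f: a_k = 1, 1, 5, 9, 29, 65, 181, 441, 1165, …
h₀=f(r): pull back L_f along r ⇒ L₀.
Derive L from L₀ (diff closure).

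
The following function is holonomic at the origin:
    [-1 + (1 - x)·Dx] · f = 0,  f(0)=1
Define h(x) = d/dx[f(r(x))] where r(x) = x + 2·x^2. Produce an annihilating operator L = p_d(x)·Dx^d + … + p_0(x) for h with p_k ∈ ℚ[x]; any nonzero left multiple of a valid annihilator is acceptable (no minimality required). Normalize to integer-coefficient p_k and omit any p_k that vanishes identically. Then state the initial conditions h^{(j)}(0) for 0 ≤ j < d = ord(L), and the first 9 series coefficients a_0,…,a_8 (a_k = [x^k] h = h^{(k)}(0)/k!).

f: a_k = 1, 1, 1, 1, 1, 1, 1, 1, 1, …
Substitute x→r, Dx→(1/r')Dx; clear ⇒ L₀.
h₀' ⇒ L via d/dx closure of L₀.
L = (6 + 12·x + 24·x^2) + (-1 - 3·x + 6·x^2 + 8·x^3)·Dx  (order 1).
h: a_k = 1, 6, 15, 44, 105, 258, 595, 1368, 3069, …
ICs: h(0) = 1.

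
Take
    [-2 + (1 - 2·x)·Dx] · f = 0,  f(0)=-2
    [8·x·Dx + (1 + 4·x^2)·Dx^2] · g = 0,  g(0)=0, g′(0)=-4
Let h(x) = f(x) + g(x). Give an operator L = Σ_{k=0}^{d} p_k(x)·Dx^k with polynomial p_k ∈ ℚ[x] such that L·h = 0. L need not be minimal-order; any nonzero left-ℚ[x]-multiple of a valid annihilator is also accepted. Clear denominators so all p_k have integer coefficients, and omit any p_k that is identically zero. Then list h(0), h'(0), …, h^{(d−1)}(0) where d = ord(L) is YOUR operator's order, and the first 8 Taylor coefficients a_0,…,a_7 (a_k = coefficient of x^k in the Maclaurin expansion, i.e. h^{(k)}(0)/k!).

f: a_k = -2, -4, -8, -16, -32, -64, -128, -256, …
g: a_k = 0, -4, 0, 16/3, 0, -64/5, 0, 256/7, …
L₀ := lclm(L_f,L_g); ord L₀ ≤ 1+2.
L = (-8 + 64·x + 96·x^2)·Dx + (8 - 8·x + 32·x^2 + 96·x^3)·Dx^2 + (-1 + 16·x^4)·Dx^3  (order 3).
h: a_k = -2, -8, -8, -32/3, -32, -384/5, -128, -1536/7, …
ICs: h(0) = -2, h′(0) = -8, h′′(0) = -16.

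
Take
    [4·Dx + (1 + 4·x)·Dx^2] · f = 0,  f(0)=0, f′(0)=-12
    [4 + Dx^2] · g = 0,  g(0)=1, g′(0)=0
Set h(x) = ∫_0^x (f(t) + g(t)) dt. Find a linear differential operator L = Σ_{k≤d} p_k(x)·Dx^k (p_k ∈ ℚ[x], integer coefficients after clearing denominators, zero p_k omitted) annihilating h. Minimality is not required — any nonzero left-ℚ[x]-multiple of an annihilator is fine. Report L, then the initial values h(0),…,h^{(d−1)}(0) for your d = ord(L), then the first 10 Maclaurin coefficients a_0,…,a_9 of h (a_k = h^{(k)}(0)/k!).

f: a_k = 0, -12, 24, -64, 192, -3072/5, 2048, -49152/7, 24576, -262144/3, …
g: a_k = 1, 0, -2, 0, 2/3, 0, -4/45, 0, 2/315, 0, …
f+g: L₀ = lclm(L_f,L_g), ord ≤ 2+2.
h=∫₀ˣh₀: take L = L₀·Dx.
L = (400 + 128·x + 256·x^2)·Dx^2 + (36 + 176·x + 192·x^2 + 256·x^3)·Dx^3 + (100 + 32·x + 64·x^2)·Dx^4 + (9 + 44·x + 48·x^2 + 64·x^3)·Dx^5  (order 5).
h: a_k = 0, 1, -6, 22/3, -16, 578/15, -512/5, 92156/315, -6144/7, 7741442/2835, …
ICs: h(0) = 0, h′(0) = 1, h′′(0) = -12, h′′′(0) = 44, h′′′′(0) = -384.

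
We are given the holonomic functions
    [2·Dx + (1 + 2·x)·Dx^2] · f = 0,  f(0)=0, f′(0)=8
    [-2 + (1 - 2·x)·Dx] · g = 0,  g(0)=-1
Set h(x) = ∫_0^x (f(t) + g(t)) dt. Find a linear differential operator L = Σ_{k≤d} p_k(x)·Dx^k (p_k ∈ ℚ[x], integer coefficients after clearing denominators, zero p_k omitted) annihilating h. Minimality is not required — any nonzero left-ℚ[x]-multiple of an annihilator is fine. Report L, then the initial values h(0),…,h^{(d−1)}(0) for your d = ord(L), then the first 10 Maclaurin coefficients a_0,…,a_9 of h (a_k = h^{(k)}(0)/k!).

f: a_k = 0, 8, -8, 32/3, -16, 128/5, -128/3, 512/7, -128, 2048/9, …
g: a_k = -1, -2, -4, -8, -16, -32, -64, -128, -256, -512, …
f+g: L₀ = lclm(L_f,L_g), ord ≤ 2+1.
h=∫h₀ ⇒ L = L₀·Dx.
L = (-40 - 16·x)·Dx^2 + (-8 - 64·x - 32·x^2)·Dx^3 + (3 + 2·x - 12·x^2 - 8·x^3)·Dx^4  (order 4).
h: a_k = 0, -1, 3, -4, 2/3, -32/5, -16/15, -320/21, -48/7, -128/3, …
ICs: h(0) = 0, h′(0) = -1, h′′(0) = 6, h′′′(0) = -24.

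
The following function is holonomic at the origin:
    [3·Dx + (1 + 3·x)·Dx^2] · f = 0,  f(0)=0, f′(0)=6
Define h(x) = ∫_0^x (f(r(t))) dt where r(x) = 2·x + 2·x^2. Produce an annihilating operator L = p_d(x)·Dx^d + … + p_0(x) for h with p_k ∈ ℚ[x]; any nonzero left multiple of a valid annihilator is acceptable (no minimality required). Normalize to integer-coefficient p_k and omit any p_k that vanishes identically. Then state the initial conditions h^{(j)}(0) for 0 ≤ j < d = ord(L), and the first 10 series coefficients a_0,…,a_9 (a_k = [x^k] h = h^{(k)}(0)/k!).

L = (4 + 12·x + 12·x^2)·Dx^2 + (1 + 8·x + 18·x^2 + 12·x^3)·Dx^3  (order 3).
h: a_k = 0, 0, 6, -8, 18, -252/5, 792/5, -3744/7, 13284/7, -6984, …
ICs: h(0) = 0, h′(0) = 0, h′′(0) = 12.

f: a_k = 0, 6, -9, 18, -81/2, 486/5, -243, 4374/7, -6561/4, 4374, …
L₀ from L_f via x↦r, Dx↦r'^{-1}Dx.
∫: right-multiply L₀ by Dx.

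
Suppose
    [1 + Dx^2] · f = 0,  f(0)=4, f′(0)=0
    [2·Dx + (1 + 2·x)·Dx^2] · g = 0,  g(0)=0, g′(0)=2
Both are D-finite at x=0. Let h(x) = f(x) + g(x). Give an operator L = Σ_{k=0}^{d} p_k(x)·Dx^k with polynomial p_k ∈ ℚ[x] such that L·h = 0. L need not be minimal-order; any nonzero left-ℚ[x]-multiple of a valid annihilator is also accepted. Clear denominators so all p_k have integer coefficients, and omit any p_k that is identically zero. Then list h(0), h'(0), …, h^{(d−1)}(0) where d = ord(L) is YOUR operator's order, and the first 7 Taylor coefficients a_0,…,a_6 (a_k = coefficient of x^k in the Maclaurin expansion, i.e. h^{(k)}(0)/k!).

f: a_k = 4, 0, -2, 0, 1/6, 0, -1/180, …
g: a_k = 0, 2, -2, 8/3, -4, 32/5, -32/3, …
f+g: L₀ = lclm(L_f,L_g), ord ≤ 2+2.
L = (50 + 8·x + 8·x^2)·Dx + (9 + 22·x + 12·x^2 + 8·x^3)·Dx^2 + (50 + 8·x + 8·x^2)·Dx^3 + (9 + 22·x + 12·x^2 + 8·x^3)·Dx^4  (order 4).
h: a_k = 4, 2, -4, 8/3, -23/6, 32/5, -1921/180, …
ICs: h(0) = 4, h′(0) = 2, h′′(0) = -8, h′′′(0) = 16.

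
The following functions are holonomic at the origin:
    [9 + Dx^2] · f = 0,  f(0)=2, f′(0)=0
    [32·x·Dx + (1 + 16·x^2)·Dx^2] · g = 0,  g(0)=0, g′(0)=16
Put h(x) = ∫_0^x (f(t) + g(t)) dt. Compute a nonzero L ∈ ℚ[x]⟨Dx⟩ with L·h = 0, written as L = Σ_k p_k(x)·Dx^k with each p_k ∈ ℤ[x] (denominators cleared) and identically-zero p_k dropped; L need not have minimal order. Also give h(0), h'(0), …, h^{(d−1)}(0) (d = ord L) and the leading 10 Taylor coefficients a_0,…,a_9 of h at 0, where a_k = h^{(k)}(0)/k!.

L = (-52704·x + 967680·x^3 + 663552·x^5)·Dx^2 + (-207 + 13104·x^2 + 283392·x^4 + 331776·x^6)·Dx^3 + (-5856·x + 107520·x^3 + 73728·x^5)·Dx^4 + (-23 + 1456·x^2 + 31488·x^4 + 36864·x^6)·Dx^5  (order 5).
h: a_k = 0, 2, 8, -3, -64/3, 27/20, 2048/15, -81/280, -8192/7, 81/2240, …
ICs: h(0) = 0, h′(0) = 2, h′′(0) = 16, h′′′(0) = -18, h′′′′(0) = -512.

f: a_k = 2, 0, -9, 0, 27/4, 0, -81/40, 0, 729/2240, 0, …
g: a_k = 0, 16, 0, -256/3, 0, 4096/5, 0, -65536/7, 0, 1048576/9, …
Sum ⇒ L₀ = lclm(L_f,L_g) in ℚ(x)⟨Dx⟩.
h=∫h₀ ⇒ L = L₀·Dx.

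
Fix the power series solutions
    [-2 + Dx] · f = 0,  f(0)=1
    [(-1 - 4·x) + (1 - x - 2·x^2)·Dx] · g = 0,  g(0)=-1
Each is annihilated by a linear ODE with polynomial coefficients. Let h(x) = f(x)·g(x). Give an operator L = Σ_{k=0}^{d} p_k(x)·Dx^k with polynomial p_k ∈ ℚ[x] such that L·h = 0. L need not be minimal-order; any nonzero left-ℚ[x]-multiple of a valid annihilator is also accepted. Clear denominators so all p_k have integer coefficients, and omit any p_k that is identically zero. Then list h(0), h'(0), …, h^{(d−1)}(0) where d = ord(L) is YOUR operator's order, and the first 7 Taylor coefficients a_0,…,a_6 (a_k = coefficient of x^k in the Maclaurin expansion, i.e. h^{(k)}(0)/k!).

f: a_k = 1, 2, 2, 4/3, 2/3, 4/15, 4/45, …
g: a_k = -1, -1, -3, -5, -11, -21, -43, …
f·g: L₀ = L_f ⊗_s L_g, ord ≤ 1·1.
L = (3 + 2·x - 4·x^2) + (-1 + x + 2·x^2)·Dx  (order 1).
h: a_k = -1, -3, -7, -43/3, -29, -869/15, -5221/45, …
ICs: h(0) = -1.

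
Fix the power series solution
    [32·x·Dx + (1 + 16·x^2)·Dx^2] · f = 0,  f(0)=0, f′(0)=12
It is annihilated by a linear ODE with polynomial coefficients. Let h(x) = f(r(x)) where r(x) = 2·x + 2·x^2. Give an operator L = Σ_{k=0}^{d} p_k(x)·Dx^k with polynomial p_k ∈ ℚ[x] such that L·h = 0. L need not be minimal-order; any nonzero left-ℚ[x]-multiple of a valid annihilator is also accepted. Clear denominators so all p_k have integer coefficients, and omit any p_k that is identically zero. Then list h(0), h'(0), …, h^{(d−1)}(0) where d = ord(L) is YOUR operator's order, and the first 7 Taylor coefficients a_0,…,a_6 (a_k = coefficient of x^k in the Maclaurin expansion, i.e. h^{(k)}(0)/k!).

f: a_k = 0, 12, 0, -64, 0, 3072/5, 0, …
h₀=f(r): pull back L_f along r ⇒ L₀.
L = (-2 + 128·x + 512·x^2 + 768·x^3 + 384·x^4)·Dx + (1 + 2·x + 64·x^2 + 256·x^3 + 320·x^4 + 128·x^5)·Dx^2  (order 2).
h: a_k = 0, 24, 24, -512, -1536, 90624/5, 97792, …
ICs: h(0) = 0, h′(0) = 24.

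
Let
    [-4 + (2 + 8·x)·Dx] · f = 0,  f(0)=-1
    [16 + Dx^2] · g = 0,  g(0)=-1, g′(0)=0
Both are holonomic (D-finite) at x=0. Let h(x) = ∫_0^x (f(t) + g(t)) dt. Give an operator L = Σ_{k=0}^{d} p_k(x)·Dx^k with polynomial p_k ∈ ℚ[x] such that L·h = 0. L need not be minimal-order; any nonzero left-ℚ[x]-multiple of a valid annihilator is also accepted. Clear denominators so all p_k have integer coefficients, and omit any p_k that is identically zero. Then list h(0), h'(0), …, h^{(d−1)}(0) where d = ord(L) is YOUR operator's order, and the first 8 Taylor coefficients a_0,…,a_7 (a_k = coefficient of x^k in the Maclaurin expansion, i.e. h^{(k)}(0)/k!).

f: a_k = -1, -2, 2, -4, 10, -28, 84, -264, …
g: a_k = -1, 0, 8, 0, -32/3, 0, 256/45, 0, …
Weyl lclm of L_f,L_g ⇒ L₀ (ord ≤ 3).
∫: right-multiply L₀ by Dx.
L = (-224 - 1024·x - 2048·x^2)·Dx + (48 + 704·x + 3072·x^2 + 4096·x^3)·Dx^2 + (-14 - 64·x - 128·x^2)·Dx^3 + (3 + 44·x + 192·x^2 + 256·x^3)·Dx^4  (order 4).
h: a_k = 0, -2, -1, 10/3, -1, -2/15, -14/3, 4036/315, …
ICs: h(0) = 0, h′(0) = -2, h′′(0) = -2, h′′′(0) = 20.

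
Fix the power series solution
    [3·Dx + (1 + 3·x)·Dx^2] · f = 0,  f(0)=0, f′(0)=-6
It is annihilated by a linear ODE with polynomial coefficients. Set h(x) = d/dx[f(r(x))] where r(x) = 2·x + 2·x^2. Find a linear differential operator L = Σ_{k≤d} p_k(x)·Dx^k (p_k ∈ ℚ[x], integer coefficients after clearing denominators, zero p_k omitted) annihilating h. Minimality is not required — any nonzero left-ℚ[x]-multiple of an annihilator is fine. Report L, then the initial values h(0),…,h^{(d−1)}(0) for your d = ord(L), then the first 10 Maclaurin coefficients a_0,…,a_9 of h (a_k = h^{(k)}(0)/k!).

f: a_k = 0, -6, 9, -18, 81/2, -486/5, 243, -4374/7, 6561/4, -4374, …
f∘r: x↦r, Dx↦Dx/r' in L_f ⇒ L₀.
Differentiate: ansatz ord ≤ ord L₀ ⇒ L.
L = (4 + 12·x + 12·x^2) + (1 + 8·x + 18·x^2 + 12·x^3)·Dx  (order 1).
h: a_k = -12, 48, -216, 1008, -4752, 22464, -106272, 502848, -2379456, 11259648, …
ICs: h(0) = -12.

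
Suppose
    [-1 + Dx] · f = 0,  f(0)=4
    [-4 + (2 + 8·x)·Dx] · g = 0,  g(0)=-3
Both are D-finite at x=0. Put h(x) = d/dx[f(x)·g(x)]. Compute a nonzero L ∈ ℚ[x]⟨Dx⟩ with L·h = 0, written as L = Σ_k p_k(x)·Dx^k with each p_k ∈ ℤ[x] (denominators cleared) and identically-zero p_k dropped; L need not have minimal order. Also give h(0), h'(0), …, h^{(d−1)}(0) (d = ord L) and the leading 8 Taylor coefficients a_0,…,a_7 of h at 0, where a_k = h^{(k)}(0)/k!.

f: a_k = 4, 4, 2, 2/3, 1/6, 1/30, 1/180, 1/1260, …
g: a_k = -3, -6, 6, -12, 30, -84, 252, -792, …
f·g: L₀ = L_f ⊗_s L_g, ord ≤ 1·1.
h₀' ⇒ L via d/dx closure of L₀.
L = (1 + 24·x + 16·x^2) + (-3 - 16·x - 16·x^2)·Dx  (order 1).
h: a_k = -36, -12, -114, 318, -2371/2, 43487/10, -323377/20, 25470911/420, …
ICs: h(0) = -36.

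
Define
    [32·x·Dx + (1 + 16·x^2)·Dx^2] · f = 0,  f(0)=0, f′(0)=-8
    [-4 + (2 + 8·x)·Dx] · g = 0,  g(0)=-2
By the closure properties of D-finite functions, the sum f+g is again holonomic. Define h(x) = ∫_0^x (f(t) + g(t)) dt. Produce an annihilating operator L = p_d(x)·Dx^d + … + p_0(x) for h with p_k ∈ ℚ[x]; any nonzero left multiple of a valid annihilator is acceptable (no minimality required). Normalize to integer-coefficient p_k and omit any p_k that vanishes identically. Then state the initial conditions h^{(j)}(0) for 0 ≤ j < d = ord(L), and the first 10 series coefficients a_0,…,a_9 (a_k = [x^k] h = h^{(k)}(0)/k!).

L = (-32 - 320·x + 1536·x^2 + 3072·x^3)·Dx^2 + (-22 - 128·x + 320·x^2 + 6144·x^3 + 10752·x^4)·Dx^3 + (-1 + 12·x + 96·x^2 + 384·x^3 + 1792·x^4 + 3072·x^5)·Dx^4  (order 4).
h: a_k = 0, -2, -6, 4/3, 26/3, 4, -388/5, 24, 3634/7, 572/3, …
ICs: h(0) = 0, h′(0) = -2, h′′(0) = -12, h′′′(0) = 8.

f: a_k = 0, -8, 0, 128/3, 0, -2048/5, 0, 32768/7, 0, -524288/9, …
g: a_k = -2, -4, 4, -8, 20, -56, 168, -528, 1716, -5720, …
h₀=f+g: left-lcm gives L₀, ord ≤ 3.
Integrate: L := L₀·Dx.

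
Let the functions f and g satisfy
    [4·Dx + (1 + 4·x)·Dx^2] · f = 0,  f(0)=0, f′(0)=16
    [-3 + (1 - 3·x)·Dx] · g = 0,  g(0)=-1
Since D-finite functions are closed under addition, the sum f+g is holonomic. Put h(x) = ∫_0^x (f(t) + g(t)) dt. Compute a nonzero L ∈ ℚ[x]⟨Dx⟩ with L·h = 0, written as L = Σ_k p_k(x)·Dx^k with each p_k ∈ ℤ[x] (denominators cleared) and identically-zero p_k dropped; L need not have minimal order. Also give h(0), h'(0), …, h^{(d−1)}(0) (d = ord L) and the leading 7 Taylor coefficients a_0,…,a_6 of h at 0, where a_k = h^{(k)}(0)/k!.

L = (-204 - 144·x)·Dx^2 + (-11 - 312·x - 288·x^2)·Dx^3 + (5 + 11·x - 54·x^2 - 72·x^3)·Dx^4  (order 4).
h: a_k = 0, -1, 13/2, -41/3, 175/12, -337/5, 2881/30, …
ICs: h(0) = 0, h′(0) = -1, h′′(0) = 13, h′′′(0) = -82.

f: a_k = 0, 16, -32, 256/3, -256, 4096/5, -8192/3, …
g: a_k = -1, -3, -9, -27, -81, -243, -729, …
h₀=f+g: left-lcm gives L₀, ord ≤ 3.
Integrate: L := L₀·Dx.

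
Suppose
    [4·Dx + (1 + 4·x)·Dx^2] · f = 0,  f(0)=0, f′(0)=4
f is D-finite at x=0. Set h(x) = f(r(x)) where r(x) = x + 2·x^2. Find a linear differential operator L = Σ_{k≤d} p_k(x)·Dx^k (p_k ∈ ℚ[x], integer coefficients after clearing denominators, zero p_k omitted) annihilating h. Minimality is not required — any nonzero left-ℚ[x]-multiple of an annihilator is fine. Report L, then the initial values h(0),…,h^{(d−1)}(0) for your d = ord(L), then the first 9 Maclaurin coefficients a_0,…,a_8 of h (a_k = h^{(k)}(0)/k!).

f: a_k = 0, 4, -8, 64/3, -64, 1024/5, -2048/3, 16384/7, -8192, …
h₀=f(r): pull back L_f along r ⇒ L₀.
L = (16·x + 32·x^2)·Dx + (1 + 8·x + 24·x^2 + 32·x^3)·Dx^2  (order 2).
h: a_k = 0, 4, 0, -32/3, 32, -256/5, 0, 2048/7, -1024, …
ICs: h(0) = 0, h′(0) = 4.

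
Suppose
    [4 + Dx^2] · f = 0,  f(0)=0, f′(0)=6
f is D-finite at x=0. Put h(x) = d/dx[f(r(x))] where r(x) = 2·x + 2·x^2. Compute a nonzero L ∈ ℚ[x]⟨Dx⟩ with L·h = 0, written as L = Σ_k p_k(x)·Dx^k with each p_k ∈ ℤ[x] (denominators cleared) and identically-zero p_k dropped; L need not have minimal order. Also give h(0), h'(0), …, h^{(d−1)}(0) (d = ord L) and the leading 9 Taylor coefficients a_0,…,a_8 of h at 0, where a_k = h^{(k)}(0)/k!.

L = (28 + 128·x + 384·x^2 + 512·x^3 + 256·x^4) + (-6 - 12·x)·Dx + (1 + 4·x + 4·x^2)·Dx^2  (order 2).
h: a_k = 12, 24, -96, -384, -352, 576, 25856/15, 22528/15, -70528/105, …
ICs: h(0) = 12, h′(0) = 24.

f: a_k = 0, 6, 0, -4, 0, 4/5, 0, -8/105, 0, …
h₀=f(r): pull back L_f along r ⇒ L₀.
h=h₀': d/dx-closure on L₀ ⇒ L.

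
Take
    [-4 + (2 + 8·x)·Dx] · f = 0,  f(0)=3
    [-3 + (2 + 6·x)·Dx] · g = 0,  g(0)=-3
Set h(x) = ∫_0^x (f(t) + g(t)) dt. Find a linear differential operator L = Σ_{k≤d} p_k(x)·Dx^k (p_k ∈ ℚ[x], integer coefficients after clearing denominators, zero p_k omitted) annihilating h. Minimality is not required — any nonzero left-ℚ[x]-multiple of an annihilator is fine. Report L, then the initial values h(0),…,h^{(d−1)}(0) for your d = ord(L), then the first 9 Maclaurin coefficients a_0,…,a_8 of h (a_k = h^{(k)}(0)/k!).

f: a_k = 3, 6, -6, 12, -30, 84, -252, 792, -2574, …
g: a_k = -3, -9/2, 27/8, -81/16, 1215/128, -5103/256, 45927/1024, -216513/2048, 8444007/32768, …
h₀=f+g: left-lcm gives L₀, ord ≤ 2.
Integrate: L := L₀·Dx.
L = -6·Dx + (7 + 24·x)·Dx^2 + (2 + 14·x + 24·x^2)·Dx^3  (order 3).
h: a_k = 0, 0, 3/4, -7/8, 111/64, -525/128, 5467/512, -30303/1024, 1405503/16384, …
ICs: h(0) = 0, h′(0) = 0, h′′(0) = 3/2.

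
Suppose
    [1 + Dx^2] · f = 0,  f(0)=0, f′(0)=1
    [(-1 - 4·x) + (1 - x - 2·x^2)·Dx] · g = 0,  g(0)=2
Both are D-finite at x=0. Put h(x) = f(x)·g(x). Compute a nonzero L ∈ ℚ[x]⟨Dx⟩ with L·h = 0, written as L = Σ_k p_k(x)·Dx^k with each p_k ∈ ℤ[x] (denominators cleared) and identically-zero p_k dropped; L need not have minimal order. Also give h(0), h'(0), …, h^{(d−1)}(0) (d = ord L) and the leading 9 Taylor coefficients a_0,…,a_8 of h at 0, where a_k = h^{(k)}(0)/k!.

f: a_k = 0, 1, 0, -1/6, 0, 1/120, 0, -1/5040, 0, …
g: a_k = 2, 2, 6, 10, 22, 42, 86, 170, 342, …
f·g: L₀ = L_f ⊗_s L_g, ord ≤ 2·1.
L = (3 + x + 2·x^2) + (2 + 8·x)·Dx + (-1 + x + 2·x^2)·Dx^2  (order 2).
h: a_k = 0, 2, 2, 17/3, 29/3, 1261/60, 807/20, 41521/504, 410969/2520, …
ICs: h(0) = 0, h′(0) = 2.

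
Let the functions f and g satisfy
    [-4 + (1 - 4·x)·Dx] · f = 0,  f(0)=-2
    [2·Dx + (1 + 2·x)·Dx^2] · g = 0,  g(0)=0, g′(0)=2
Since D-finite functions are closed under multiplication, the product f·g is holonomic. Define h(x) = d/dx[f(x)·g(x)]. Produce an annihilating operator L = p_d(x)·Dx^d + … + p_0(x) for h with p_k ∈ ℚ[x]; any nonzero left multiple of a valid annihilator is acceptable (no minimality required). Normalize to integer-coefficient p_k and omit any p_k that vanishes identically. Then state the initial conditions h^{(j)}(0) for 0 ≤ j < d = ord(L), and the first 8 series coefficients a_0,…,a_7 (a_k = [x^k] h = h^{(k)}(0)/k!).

L = 32 + (8 + 40·x)·Dx + (-1 + 2·x + 8·x^2)·Dx^2  (order 2).
h: a_k = -4, -24, -160, -2464/3, -12512/3, -99456/5, -465408/5, -14875136/35, …
ICs: h(0) = -4, h′(0) = -24.

f: a_k = -2, -8, -32, -128, -512, -2048, -8192, -32768, …
g: a_k = 0, 2, -2, 8/3, -4, 32/5, -32/3, 128/7, …
Sym-product of L_f,L_g gives L₀ (≤ ord 2).
Derive L from L₀ (diff closure).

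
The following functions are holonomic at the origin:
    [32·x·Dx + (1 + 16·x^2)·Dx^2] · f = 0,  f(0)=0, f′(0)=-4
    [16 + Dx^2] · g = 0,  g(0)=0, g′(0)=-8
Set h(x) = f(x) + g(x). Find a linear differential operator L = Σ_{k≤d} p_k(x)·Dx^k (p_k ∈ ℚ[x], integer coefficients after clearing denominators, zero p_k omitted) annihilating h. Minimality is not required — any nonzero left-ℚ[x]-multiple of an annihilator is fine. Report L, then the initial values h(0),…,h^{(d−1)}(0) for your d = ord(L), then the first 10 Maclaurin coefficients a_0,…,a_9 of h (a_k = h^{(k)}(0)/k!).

f: a_k = 0, -4, 0, 64/3, 0, -1024/5, 0, 16384/7, 0, -262144/9, …
g: a_k = 0, -8, 0, 64/3, 0, -256/15, 0, 2048/315, 0, -4096/2835, …
Weyl lclm of L_f,L_g ⇒ L₀ (ord ≤ 4).
L = (-5632·x + 114688·x^3 + 131072·x^5)·Dx + (-16 + 1792·x^2 + 36864·x^4 + 65536·x^6)·Dx^2 + (-352·x + 7168·x^3 + 8192·x^5)·Dx^3 + (-1 + 112·x^2 + 2304·x^4 + 4096·x^6)·Dx^4  (order 4).
h: a_k = 0, -12, 0, 128/3, 0, -3328/15, 0, 739328/315, 0, -82579456/2835, …
ICs: h(0) = 0, h′(0) = -12, h′′(0) = 0, h′′′(0) = 256.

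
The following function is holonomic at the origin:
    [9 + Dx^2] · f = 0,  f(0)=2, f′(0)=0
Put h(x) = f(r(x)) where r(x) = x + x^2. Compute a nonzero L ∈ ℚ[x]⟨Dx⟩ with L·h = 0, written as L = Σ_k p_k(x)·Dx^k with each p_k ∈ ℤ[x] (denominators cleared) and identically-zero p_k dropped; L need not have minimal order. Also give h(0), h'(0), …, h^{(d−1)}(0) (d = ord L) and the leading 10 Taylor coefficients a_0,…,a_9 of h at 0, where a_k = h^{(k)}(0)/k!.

f: a_k = 2, 0, -9, 0, 27/4, 0, -81/40, 0, 729/2240, 0, …
Substitute x→r, Dx→(1/r')Dx; clear ⇒ L₀.
L = (9 + 54·x + 108·x^2 + 72·x^3) - 2·Dx + (1 + 2·x)·Dx^2  (order 2).
h: a_k = 2, 0, -9, -18, -9/4, 27, 1539/40, 297/20, -52191/2240, -10611/280, …
ICs: h(0) = 2, h′(0) = 0.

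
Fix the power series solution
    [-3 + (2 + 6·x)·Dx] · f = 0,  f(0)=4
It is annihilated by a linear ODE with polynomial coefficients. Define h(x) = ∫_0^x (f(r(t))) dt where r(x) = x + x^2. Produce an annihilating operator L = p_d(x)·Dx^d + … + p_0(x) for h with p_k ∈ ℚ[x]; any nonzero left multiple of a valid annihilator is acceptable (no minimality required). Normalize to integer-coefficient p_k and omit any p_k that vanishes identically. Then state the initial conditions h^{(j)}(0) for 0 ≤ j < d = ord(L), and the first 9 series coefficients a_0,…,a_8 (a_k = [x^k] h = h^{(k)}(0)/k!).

L = (-3 - 6·x)·Dx + (2 + 6·x + 6·x^2)·Dx^2  (order 2).
h: a_k = 0, 4, 3, 1/2, -9/16, 99/160, -81/128, 999/1792, -1377/4096, …
ICs: h(0) = 0, h′(0) = 4.

f: a_k = 4, 6, -9/2, 27/4, -405/32, 1701/64, -15309/256, 72171/512, -2814669/8192, …
L₀ from L_f via x↦r, Dx↦r'^{-1}Dx.
h=∫h₀ ⇒ L = L₀·Dx.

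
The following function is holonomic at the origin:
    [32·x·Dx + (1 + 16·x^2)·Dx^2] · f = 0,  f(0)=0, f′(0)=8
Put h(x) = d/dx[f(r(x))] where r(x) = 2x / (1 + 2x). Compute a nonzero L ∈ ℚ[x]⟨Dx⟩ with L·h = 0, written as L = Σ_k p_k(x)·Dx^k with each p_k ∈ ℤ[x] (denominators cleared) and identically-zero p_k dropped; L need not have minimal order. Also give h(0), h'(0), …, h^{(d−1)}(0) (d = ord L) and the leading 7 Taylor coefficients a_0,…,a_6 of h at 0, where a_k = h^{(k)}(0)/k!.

L = (4 + 136·x) + (1 + 4·x + 68·x^2)·Dx  (order 1).
h: a_k = 16, -64, -832, 7680, 25856, -625664, 744448, …
ICs: h(0) = 16.

f: a_k = 0, 8, 0, -128/3, 0, 2048/5, 0, …
h₀=f(r): pull back L_f along r ⇒ L₀.
h₀' ⇒ L via d/dx closure of L₀.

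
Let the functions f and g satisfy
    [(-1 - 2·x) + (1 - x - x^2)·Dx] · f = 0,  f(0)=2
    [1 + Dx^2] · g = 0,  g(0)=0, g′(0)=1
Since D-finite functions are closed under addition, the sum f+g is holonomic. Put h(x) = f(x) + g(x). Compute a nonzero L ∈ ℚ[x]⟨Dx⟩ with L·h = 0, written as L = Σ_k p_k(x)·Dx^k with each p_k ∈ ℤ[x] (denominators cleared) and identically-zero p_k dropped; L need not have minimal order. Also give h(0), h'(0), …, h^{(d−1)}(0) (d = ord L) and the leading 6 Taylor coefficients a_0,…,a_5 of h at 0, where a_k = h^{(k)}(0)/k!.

L = (19 + 48·x + 31·x^2 + 24·x^3 + 5·x^4 + 2·x^5) + (-5 + x + 4·x^2 + 7·x^3 + 6·x^4 + 3·x^5 + x^6)·Dx + (19 + 48·x + 31·x^2 + 24·x^3 + 5·x^4 + 2·x^5)·Dx^2 + (-5 + x + 4·x^2 + 7·x^3 + 6·x^4 + 3·x^5 + x^6)·Dx^3  (order 3).
h: a_k = 2, 3, 4, 35/6, 10, 1921/120, …
ICs: h(0) = 2, h′(0) = 3, h′′(0) = 8.

f: a_k = 2, 2, 4, 6, 10, 16, …
g: a_k = 0, 1, 0, -1/6, 0, 1/120, …
f+g: L₀ = lclm(L_f,L_g), ord ≤ 1+2.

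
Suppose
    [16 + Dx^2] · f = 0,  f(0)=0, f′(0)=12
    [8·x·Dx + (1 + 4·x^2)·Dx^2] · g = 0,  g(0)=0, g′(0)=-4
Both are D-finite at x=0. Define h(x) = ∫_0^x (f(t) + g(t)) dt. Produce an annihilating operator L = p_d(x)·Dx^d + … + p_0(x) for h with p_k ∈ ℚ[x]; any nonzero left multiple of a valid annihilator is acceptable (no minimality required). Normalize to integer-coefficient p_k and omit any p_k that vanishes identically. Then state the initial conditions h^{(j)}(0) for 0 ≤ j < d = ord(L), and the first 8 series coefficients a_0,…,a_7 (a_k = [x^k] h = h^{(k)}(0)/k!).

L = (-512·x + 5120·x^3 + 4096·x^5)·Dx^2 + (16 + 512·x^2 + 2304·x^4 + 2048·x^6)·Dx^3 + (-32·x + 320·x^3 + 256·x^5)·Dx^4 + (1 + 32·x^2 + 144·x^4 + 128·x^6)·Dx^5  (order 5).
h: a_k = 0, 0, 4, 0, -20/3, 0, 32/15, 0, …
ICs: h(0) = 0, h′(0) = 0, h′′(0) = 8, h′′′(0) = 0, h′′′′(0) = -160.

f: a_k = 0, 12, 0, -32, 0, 128/5, 0, -1024/105, …
g: a_k = 0, -4, 0, 16/3, 0, -64/5, 0, 256/7, …
f+g: L₀ = lclm(L_f,L_g), ord ≤ 2+2.
Integrate: L := L₀·Dx.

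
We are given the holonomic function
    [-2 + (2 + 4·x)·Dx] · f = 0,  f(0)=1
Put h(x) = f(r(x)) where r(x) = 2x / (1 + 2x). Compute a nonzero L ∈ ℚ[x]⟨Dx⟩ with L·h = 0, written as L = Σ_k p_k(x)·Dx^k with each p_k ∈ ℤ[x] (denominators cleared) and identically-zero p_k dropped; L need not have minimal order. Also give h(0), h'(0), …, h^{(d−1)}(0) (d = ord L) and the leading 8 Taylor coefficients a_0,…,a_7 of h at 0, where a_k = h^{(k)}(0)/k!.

f: a_k = 1, 1, -1/2, 1/2, -5/8, 7/8, -21/16, 33/16, …
Substitute x→r, Dx→(1/r')Dx; clear ⇒ L₀.
L = -2 + (1 + 8·x + 12·x^2)·Dx  (order 1).
h: a_k = 1, 2, -6, 20, -74, 300, -1308, 6024, …
ICs: h(0) = 1.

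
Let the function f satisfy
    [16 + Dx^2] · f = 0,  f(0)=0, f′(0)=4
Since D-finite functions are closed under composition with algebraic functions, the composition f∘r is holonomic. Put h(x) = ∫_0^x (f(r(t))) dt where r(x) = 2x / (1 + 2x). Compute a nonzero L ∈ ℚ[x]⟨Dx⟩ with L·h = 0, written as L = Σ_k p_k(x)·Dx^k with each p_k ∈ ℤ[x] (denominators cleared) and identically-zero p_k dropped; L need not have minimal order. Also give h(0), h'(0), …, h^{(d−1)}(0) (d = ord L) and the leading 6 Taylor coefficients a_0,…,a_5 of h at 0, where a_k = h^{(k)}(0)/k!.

L = 64·Dx + (4 + 24·x + 48·x^2 + 32·x^3)·Dx^2 + (1 + 8·x + 24·x^2 + 32·x^3 + 16·x^4)·Dx^3  (order 3).
h: a_k = 0, 0, 4, -16/3, -40/3, 448/5, …
ICs: h(0) = 0, h′(0) = 0, h′′(0) = 8.

f: a_k = 0, 4, 0, -32/3, 0, 128/15, …
Substitute x→r, Dx→(1/r')Dx; clear ⇒ L₀.
∫: right-multiply L₀ by Dx.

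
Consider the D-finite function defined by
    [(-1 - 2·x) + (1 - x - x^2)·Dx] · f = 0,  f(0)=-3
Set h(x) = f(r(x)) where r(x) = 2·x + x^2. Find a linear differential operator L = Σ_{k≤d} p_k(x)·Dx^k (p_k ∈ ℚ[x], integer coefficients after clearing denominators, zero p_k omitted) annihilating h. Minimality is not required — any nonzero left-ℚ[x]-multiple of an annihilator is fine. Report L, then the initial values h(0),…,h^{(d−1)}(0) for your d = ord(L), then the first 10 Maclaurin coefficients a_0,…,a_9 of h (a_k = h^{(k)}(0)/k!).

f: a_k = -3, -3, -6, -9, -15, -24, -39, -63, -102, -165, …
f∘r: x↦r, Dx↦Dx/r' in L_f ⇒ L₀.
L = (2 + 10·x + 12·x^2 + 4·x^3) + (-1 + 2·x + 5·x^2 + 4·x^3 + x^4)·Dx  (order 1).
h: a_k = -3, -6, -27, -96, -354, -1302, -4785, -17592, -64671, -237744, …
ICs: h(0) = -3.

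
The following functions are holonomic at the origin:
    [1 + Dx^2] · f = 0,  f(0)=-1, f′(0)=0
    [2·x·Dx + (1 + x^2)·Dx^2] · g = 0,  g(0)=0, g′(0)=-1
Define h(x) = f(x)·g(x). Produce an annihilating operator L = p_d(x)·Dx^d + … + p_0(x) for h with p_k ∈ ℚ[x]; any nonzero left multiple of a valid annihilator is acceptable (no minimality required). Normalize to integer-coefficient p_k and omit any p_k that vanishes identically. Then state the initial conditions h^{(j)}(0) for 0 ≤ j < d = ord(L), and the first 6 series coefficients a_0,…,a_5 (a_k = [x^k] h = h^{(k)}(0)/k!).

f: a_k = -1, 0, 1/2, 0, -1/24, 0, …
g: a_k = 0, -1, 0, 1/3, 0, -1/5, …
Product ⇒ symmetric product L₀, ord ≤ 4.
L = (10 + 26·x^2 + 11·x^4 + 4·x^6 + x^8) + (12·x + 20·x^3 + 12·x^5 + 4·x^7)·Dx + (12 + 32·x^2 + 18·x^4 + 8·x^6 + 2·x^8)·Dx^2 + (12·x + 20·x^3 + 12·x^5 + 4·x^7)·Dx^3 + (2 + 6·x^2 + 7·x^4 + 4·x^6 + x^8)·Dx^4  (order 4).
h: a_k = 0, 1, 0, -5/6, 0, 49/120, …
ICs: h(0) = 0, h′(0) = 1, h′′(0) = 0, h′′′(0) = -5.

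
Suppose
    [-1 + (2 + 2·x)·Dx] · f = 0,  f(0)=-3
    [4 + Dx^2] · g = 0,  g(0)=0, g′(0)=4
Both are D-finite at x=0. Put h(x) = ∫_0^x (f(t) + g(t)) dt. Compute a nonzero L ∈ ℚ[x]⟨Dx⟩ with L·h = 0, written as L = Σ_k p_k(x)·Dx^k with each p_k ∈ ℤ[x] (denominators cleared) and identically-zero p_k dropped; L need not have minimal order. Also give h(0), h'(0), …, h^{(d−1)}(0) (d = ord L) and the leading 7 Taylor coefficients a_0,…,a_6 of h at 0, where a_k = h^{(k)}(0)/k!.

f: a_k = -3, -3/2, 3/8, -3/16, 15/128, -21/256, 63/1024, …
g: a_k = 0, 4, 0, -8/3, 0, 8/15, 0, …
h₀=f+g: left-lcm gives L₀, ord ≤ 3.
h=∫h₀ ⇒ L = L₀·Dx.
L = (-76 - 128·x - 64·x^2)·Dx + (120 + 376·x + 384·x^2 + 128·x^3)·Dx^2 + (-19 - 32·x - 16·x^2)·Dx^3 + (30 + 94·x + 96·x^2 + 32·x^3)·Dx^4  (order 4).
h: a_k = 0, -3, 5/4, 1/8, -137/192, 3/128, 1733/23040, …
ICs: h(0) = 0, h′(0) = -3, h′′(0) = 5/2, h′′′(0) = 3/4.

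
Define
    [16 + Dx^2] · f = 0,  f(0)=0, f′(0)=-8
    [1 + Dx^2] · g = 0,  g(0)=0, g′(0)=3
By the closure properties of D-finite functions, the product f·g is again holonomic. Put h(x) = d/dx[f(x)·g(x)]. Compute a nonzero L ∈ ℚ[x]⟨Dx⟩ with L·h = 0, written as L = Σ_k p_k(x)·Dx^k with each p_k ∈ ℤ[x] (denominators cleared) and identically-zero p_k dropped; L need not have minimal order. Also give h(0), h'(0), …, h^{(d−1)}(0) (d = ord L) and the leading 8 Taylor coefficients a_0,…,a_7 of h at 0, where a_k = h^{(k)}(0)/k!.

L = 225 + 34·Dx^2 + Dx^4  (order 4).
h: a_k = 0, -48, 0, 272, 0, -1862/5, 0, 24004/105, …
ICs: h(0) = 0, h′(0) = -48, h′′(0) = 0, h′′′(0) = 1632.

f: a_k = 0, -8, 0, 64/3, 0, -256/15, 0, 2048/315, …
g: a_k = 0, 3, 0, -1/2, 0, 1/40, 0, -1/1680, …
f·g: L₀ = L_f ⊗_s L_g, ord ≤ 2·2.
Differentiate: ansatz ord ≤ ord L₀ ⇒ L.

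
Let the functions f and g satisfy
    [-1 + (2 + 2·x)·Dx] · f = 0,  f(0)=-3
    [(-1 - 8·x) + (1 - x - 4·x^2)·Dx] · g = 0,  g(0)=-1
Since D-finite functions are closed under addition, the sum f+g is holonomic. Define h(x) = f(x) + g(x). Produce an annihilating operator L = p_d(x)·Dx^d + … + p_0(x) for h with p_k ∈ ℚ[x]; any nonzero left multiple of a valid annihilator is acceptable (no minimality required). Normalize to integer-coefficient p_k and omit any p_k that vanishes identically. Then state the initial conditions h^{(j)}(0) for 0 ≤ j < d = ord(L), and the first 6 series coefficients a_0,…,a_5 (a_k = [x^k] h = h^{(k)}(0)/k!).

f: a_k = -3, -3/2, 3/8, -3/16, 15/128, -21/256, …
g: a_k = -1, -1, -5, -9, -29, -65, …
Sum ⇒ L₀ = lclm(L_f,L_g) in ℚ(x)⟨Dx⟩.
L = (21 + 75·x + 228·x^2 + 160·x^3) + (-41 - 174·x - 609·x^2 - 872·x^3 - 400·x^4)·Dx + (2 + 38·x + 30·x^2 - 198·x^3 - 352·x^4 - 160·x^5)·Dx^2  (order 2).
h: a_k = -4, -5/2, -37/8, -147/16, -3697/128, -16661/256, …
ICs: h(0) = -4, h′(0) = -5/2.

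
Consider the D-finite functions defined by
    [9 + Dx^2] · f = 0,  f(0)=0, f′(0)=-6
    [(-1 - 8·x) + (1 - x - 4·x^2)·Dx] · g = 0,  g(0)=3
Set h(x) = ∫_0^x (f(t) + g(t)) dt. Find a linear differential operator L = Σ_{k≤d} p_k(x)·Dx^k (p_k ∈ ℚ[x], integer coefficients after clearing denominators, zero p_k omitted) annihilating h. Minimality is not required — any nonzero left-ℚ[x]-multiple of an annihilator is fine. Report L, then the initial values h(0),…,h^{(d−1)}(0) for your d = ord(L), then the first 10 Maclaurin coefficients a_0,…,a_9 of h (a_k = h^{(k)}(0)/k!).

f: a_k = 0, -6, 0, 9, 0, -81/20, 0, 243/280, 0, -243/2240, …
g: a_k = 3, 3, 15, 27, 87, 195, 543, 1323, 3495, 8787, …
f+g: L₀ = lclm(L_f,L_g), ord ≤ 2+1.
Integrate: L := L₀·Dx.
L = (-567 - 4806·x - 3321·x^2 - 9936·x^3 - 6480·x^4 - 10368·x^5)·Dx + (171 - 117·x - 441·x^2 + 135·x^3 - 540·x^4 - 3888·x^5 - 5184·x^6)·Dx^2 + (-63 - 534·x - 369·x^2 - 1104·x^3 - 720·x^4 - 1152·x^5)·Dx^3 + (19 - 13·x - 49·x^2 + 15·x^3 - 60·x^4 - 432·x^5 - 576·x^6)·Dx^4  (order 4).
h: a_k = 0, 3, -3/2, 5, 9, 87/5, 1273/40, 543/7, 370683/2240, 1165/3, …
ICs: h(0) = 0, h′(0) = 3, h′′(0) = -3, h′′′(0) = 30.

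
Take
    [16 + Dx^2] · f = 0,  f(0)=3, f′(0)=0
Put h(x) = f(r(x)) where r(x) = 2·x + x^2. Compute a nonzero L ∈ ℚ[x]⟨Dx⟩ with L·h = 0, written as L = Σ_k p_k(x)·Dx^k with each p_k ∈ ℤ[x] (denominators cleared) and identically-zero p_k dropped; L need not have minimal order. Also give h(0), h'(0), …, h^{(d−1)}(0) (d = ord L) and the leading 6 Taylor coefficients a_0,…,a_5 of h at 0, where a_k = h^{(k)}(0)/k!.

L = (64 + 192·x + 192·x^2 + 64·x^3) - Dx + (1 + x)·Dx^2  (order 2).
h: a_k = 3, 0, -96, -96, 488, 1024, …
ICs: h(0) = 3, h′(0) = 0.

f: a_k = 3, 0, -24, 0, 32, 0, …
L₀ from L_f via x↦r, Dx↦r'^{-1}Dx.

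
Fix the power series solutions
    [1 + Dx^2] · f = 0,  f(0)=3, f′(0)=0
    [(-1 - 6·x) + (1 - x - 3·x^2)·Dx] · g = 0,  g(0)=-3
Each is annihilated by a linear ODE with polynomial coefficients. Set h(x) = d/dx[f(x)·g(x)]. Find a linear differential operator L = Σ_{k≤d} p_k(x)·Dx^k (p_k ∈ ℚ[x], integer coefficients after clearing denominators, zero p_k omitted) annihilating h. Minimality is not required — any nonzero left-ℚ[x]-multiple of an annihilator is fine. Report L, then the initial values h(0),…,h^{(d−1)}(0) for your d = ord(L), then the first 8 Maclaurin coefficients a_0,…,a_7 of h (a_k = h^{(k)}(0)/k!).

L = (83 - 2·x - 5·x^2 + 6·x^3 + 9·x^4) + (16 + 98·x + 18·x^2 + 36·x^3)·Dx + (-5 + 4·x + 13·x^2 + 6·x^3 + 9·x^4)·Dx^2  (order 2).
h: a_k = -9, -63, -351/2, -1227/2, -13155/8, -189357/40, -994343/80, -18558737/560, …
ICs: h(0) = -9, h′(0) = -63.

f: a_k = 3, 0, -3/2, 0, 1/8, 0, -1/240, 0, …
g: a_k = -3, -3, -12, -21, -57, -120, -291, -651, …
Product ⇒ symmetric product L₀, ord ≤ 2.
Differentiate: ansatz ord ≤ ord L₀ ⇒ L.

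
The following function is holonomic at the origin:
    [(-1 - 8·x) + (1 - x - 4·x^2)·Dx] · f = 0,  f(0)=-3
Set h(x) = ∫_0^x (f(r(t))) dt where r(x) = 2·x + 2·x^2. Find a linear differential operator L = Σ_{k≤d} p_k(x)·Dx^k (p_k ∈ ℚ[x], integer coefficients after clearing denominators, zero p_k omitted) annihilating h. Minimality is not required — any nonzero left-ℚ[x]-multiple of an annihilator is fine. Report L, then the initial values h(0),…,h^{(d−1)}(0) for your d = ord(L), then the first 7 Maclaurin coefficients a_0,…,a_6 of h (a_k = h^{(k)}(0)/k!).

f: a_k = -3, -3, -15, -27, -87, -195, -543, …
Change of var in L_f (x↦r) gives L₀.
Integrate: L := L₀·Dx.
L = (2 + 36·x + 96·x^2 + 64·x^3)·Dx + (-1 + 2·x + 18·x^2 + 32·x^3 + 16·x^4)·Dx^2  (order 2).
h: a_k = 0, -3, -3, -22, -84, -420, -2076, …
ICs: h(0) = 0, h′(0) = -3.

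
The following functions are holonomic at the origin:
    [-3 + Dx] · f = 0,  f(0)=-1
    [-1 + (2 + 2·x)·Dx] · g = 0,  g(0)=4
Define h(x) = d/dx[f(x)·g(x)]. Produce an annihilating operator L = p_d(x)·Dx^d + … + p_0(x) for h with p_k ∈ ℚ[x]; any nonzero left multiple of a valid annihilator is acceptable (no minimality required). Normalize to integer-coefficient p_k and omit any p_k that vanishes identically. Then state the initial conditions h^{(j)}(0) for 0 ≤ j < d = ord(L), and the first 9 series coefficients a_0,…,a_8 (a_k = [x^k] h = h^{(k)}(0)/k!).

L = (47 + 84·x + 36·x^2) + (-14 - 26·x - 12·x^2)·Dx  (order 1).
h: a_k = -14, -47, -309/4, -667/8, -4277/64, -27189/640, -57333/2560, -51423/5120, -2264319/573440, …
ICs: h(0) = -14.

f: a_k = -1, -3, -9/2, -9/2, -27/8, -81/40, -81/80, -243/560, -729/4480, …
g: a_k = 4, 2, -1/2, 1/4, -5/32, 7/64, -21/256, 33/512, -429/8192, …
L₀ := L_f ⊗_s L_g (sym. prod.), ord ≤ 1.
h₀' ⇒ L via d/dx closure of L₀.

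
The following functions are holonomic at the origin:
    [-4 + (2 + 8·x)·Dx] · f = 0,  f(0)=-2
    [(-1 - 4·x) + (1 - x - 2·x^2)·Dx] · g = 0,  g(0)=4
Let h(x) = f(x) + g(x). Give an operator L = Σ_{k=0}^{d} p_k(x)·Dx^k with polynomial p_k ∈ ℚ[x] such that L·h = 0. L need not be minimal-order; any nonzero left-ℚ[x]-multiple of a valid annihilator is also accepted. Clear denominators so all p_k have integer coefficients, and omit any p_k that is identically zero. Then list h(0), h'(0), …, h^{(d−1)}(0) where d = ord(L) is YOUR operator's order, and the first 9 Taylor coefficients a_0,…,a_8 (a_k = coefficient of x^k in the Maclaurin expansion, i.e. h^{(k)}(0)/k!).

L = (16 + 84·x + 120·x^2 + 160·x^3) + (-10 - 52·x - 204·x^2 - 400·x^3 - 400·x^4)·Dx + (-1 + 7·x + 56·x^2 + 8·x^3 - 200·x^4 - 160·x^5)·Dx^2  (order 2).
h: a_k = 2, 0, 16, 12, 64, 28, 340, -188, 2400, …
ICs: h(0) = 2, h′(0) = 0.

f: a_k = -2, -4, 4, -8, 20, -56, 168, -528, 1716, …
g: a_k = 4, 4, 12, 20, 44, 84, 172, 340, 684, …
Sum ⇒ L₀ = lclm(L_f,L_g) in ℚ(x)⟨Dx⟩.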